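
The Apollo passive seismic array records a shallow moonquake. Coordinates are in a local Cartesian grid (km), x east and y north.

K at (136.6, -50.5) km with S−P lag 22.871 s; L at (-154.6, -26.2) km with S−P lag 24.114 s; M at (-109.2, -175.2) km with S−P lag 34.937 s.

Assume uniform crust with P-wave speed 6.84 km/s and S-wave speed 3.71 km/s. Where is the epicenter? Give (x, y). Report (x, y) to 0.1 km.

Distance from S−P lag: d = Δt · v_P v_S / (v_P − v_S) = Δt · (6.84·3.71)/(6.84−3.71) ≈ 8.1075·Δt.
So d_K = 185.43, d_L = 195.50, d_M = 283.25 km.
Circle about each station: (x − 136.6)² + (y + 50.5)² = 185.43²; (x + 154.6)² + (y + 26.2)² = 195.50²; (x + 109.2)² + (y + 175.2)² = 283.25².
Subtracting pairs of circle equations eliminates x²+y² and gives linear equations (the radical axes):
-582.4 x + 48.6 y = -458.18
-491.6 x − 249.4 y = -24436.41
Solving the 2×2 system: x ≈ 7.7, y ≈ 82.8 km.

(7.7, 82.8)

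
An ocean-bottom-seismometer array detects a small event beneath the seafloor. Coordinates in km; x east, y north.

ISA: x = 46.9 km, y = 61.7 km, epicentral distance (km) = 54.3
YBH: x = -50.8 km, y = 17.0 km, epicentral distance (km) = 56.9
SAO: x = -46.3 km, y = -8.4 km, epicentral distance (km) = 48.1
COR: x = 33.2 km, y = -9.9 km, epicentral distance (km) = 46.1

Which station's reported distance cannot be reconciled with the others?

Solve using three stations at a time. Using ISA, YBH, COR (subtract circle equations pairwise → linear system) gives (x, y) ≈ (5.3, 26.8).
Distances from that point to each station vs reported:
  ISA: calculated 54.3 vs reported 54.3 → residual 0.0 km
  YBH: calculated 56.9 vs reported 56.9 → residual 0.0 km
  SAO: calculated 62.4 vs reported 48.1 → residual 14.3 km
  COR: calculated 46.1 vs reported 46.1 → residual 0.0 km
ISA, YBH, COR are mutually consistent (residuals ≈ 0); SAO is off by 14.3 km.

SAO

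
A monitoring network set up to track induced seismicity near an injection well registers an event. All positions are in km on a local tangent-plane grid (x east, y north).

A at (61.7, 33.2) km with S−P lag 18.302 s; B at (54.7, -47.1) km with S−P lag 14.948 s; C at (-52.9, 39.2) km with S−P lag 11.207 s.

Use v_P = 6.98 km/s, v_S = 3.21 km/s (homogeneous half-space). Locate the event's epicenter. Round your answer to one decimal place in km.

-31.0 km east, -23.7 km north

Distance from S−P lag: d = Δt · v_P v_S / (v_P − v_S) = Δt · (6.98·3.21)/(6.98−3.21) ≈ 5.9432·Δt.
So d_A = 108.77, d_B = 88.84, d_C = 66.61 km.
Circle about each station: (x − 61.7)² + (y − 33.2)² = 108.77²; (x − 54.7)² + (y + 47.1)² = 88.84²; (x + 52.9)² + (y − 39.2)² = 66.61².
Subtracting the A equation from the B and C equations removes the quadratic terms:
-14.0 x − 160.6 y = 4239.74
-229.2 x + 12.0 y = 6819.94
Solving the 2×2 system: x ≈ -31.0, y ≈ -23.7 km.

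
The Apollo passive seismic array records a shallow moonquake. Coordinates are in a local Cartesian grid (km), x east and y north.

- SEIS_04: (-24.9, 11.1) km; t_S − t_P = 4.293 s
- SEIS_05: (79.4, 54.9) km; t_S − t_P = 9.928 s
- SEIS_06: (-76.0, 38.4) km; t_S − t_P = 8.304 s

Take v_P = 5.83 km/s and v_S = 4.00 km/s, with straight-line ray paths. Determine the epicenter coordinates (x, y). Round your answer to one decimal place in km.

Distance from S−P lag: d = Δt · v_P v_S / (v_P − v_S) = Δt · (5.83·4.00)/(5.83−4.00) ≈ 12.7432·Δt.
So d_SEIS_04 = 54.71, d_SEIS_05 = 126.51, d_SEIS_06 = 105.82 km.
Circle about each station: (x + 24.9)² + (y − 11.1)² = 54.71²; (x − 79.4)² + (y − 54.9)² = 126.51²; (x + 76.0)² + (y − 38.4)² = 105.82².
Subtracting the SEIS_04 equation from the SEIS_05 and SEIS_06 equations removes the quadratic terms:
208.6 x + 87.6 y = -4436.45
-102.2 x + 54.6 y = -1697.35
Solving the 2×2 system: x ≈ -4.6, y ≈ -39.7 km.

(-4.6, -39.7)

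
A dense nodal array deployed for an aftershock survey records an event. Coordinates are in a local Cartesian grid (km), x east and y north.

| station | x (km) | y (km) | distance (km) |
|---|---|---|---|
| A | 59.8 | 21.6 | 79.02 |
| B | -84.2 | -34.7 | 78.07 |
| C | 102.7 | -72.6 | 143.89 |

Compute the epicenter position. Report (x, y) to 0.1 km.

-17.7 km east, 6.2 km north

Circle about each station: (x − 59.8)² + (y − 21.6)² = 79.02²; (x + 84.2)² + (y + 34.7)² = 78.07²; (x − 102.7)² + (y + 72.6)² = 143.89².
Subtracting the A equation from the B and C equations removes the quadratic terms:
-288.0 x − 112.6 y = 4400.37
85.8 x − 188.4 y = -2684.72
Solving the 2×2 system: x ≈ -17.7, y ≈ 6.2 km.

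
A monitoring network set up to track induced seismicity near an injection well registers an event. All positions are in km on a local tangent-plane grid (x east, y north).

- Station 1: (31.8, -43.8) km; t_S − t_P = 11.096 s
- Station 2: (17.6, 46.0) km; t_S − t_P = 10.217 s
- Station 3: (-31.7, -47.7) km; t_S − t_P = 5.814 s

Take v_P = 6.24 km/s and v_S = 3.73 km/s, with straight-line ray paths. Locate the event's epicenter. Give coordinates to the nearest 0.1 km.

(-63.0, -3.8)

Distance from S−P lag: d = Δt · v_P v_S / (v_P − v_S) = Δt · (6.24·3.73)/(6.24−3.73) ≈ 9.2730·Δt.
So d_Station 1 = 102.89, d_Station 2 = 94.74, d_Station 3 = 53.91 km.
Circle about each station: (x − 31.8)² + (y + 43.8)² = 102.89²; (x − 17.6)² + (y − 46.0)² = 94.74²; (x + 31.7)² + (y + 47.7)² = 53.91².
Subtracting pairs of circle equations eliminates x²+y² and gives linear equations (the radical axes):
-28.4 x + 179.6 y = 1106.76
-127.0 x − 7.8 y = 8030.56
Solving the 2×2 system: x ≈ -63.0, y ≈ -3.8 km.
Check against Station 1 (with the unrounded x, y): √((x − 31.8)²+(y + 43.8)²) = 102.89 ≈ 102.89 km. ✓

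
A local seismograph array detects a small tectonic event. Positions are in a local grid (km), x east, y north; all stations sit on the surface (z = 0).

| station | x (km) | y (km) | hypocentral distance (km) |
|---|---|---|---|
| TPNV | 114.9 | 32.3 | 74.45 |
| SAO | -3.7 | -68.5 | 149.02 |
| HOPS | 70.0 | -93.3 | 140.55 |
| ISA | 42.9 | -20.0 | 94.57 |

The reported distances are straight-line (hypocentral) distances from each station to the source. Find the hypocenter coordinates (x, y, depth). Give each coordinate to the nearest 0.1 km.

x ≈ 86.5 km, y ≈ 28.2 km, depth ≈ 68.7 km

Each station gives a sphere (x−x_i)² + (y−y_i)² + z² = d_i² (stations at z=0).
Subtracting the TPNV sphere from SAO and HOPS: z² cancels, leaving linear equations in x and y:
-237.2 x − 201.6 y = -26203.52
-89.8 x − 251.2 y = -14851.91
Solving: x ≈ 86.502, y ≈ 28.201 km (keep extra digits for the depth step; rounded: 86.5, 28.2).
Then from the TPNV sphere: z² = 74.45² − (x − 114.9)² − (y − 32.3)² with x = 86.502, y = 28.201, so z ≈ 68.699 ≈ 68.7 km.
Check against ISA (with the unrounded solution): distance 94.57 ≈ 94.57 km. ✓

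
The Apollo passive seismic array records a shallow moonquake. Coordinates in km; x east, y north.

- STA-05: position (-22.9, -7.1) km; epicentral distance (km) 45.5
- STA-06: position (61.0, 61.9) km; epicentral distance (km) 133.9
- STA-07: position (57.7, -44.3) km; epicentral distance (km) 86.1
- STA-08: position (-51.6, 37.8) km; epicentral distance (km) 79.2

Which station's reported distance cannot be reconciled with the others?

Solve using three stations at a time. Using STA-06, STA-07, STA-08 (subtract circle equations pairwise → linear system) gives (x, y) ≈ (-28.3, -38.0).
Distances from that point to each station vs reported:
  STA-05: calculated 31.3 vs reported 45.5 → residual 14.2 km
  STA-06: calculated 134.0 vs reported 133.9 → residual 0.1 km
  STA-07: calculated 86.2 vs reported 86.1 → residual 0.1 km
  STA-08: calculated 79.3 vs reported 79.2 → residual 0.1 km
STA-06, STA-07, STA-08 are mutually consistent (residuals ≈ 0); STA-05 is off by 14.2 km.

STA-05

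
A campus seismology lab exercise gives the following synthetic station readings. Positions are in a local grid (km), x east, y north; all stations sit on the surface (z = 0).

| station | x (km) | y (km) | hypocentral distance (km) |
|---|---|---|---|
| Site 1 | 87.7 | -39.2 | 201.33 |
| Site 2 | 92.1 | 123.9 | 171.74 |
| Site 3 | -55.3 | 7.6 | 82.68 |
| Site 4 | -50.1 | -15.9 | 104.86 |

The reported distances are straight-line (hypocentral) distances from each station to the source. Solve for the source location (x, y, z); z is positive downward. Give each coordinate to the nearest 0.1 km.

Each station gives a sphere (x−x_i)² + (y−y_i)² + z² = d_i² (stations at z=0).
Subtracting the Site 1 sphere from Site 2 and Site 3: z² cancels, leaving linear equations in x and y:
8.8 x + 326.2 y = 25644.83
-286.0 x + 93.6 y = 27585.71
Solving: x ≈ -70.105, y ≈ 80.508 km (keep extra digits for the depth step; rounded: -70.1, 80.5).
Then from the Site 1 sphere: z² = 201.33² − (x − 87.7)² − (y + 39.2)² with x = -70.105, y = 80.508, so z ≈ 36.074 ≈ 36.1 km.
Check against Site 4 (with the unrounded solution): distance 104.86 ≈ 104.86 km. ✓

(-70.1, 80.5, 36.1)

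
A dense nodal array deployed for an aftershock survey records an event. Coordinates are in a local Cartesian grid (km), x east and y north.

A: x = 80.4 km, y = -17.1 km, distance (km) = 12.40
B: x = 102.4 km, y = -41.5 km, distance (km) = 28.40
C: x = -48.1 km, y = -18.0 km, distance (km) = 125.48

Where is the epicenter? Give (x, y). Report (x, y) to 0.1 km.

Circle about each station: (x − 80.4)² + (y + 17.1)² = 12.40²; (x − 102.4)² + (y + 41.5)² = 28.40²; (x + 48.1)² + (y + 18.0)² = 125.48².
Subtracting the A equation from the B and C equations removes the quadratic terms:
44.0 x − 48.8 y = 4798.64
-257.0 x − 1.8 y = -19710.43
Solving the 2×2 system: x ≈ 76.9, y ≈ -29.0 km.
Check against A (with the unrounded x, y): √((x − 80.4)²+(y + 17.1)²) = 12.40 ≈ 12.40 km. ✓

x ≈ 76.9 km, y ≈ -29.0 km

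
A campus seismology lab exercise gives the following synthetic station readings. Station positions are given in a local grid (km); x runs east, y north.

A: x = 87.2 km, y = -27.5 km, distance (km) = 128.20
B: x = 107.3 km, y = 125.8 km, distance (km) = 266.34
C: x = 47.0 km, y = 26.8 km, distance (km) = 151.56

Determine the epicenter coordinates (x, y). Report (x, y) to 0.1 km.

x ≈ -6.5 km, y ≈ -115.0 km

Circle about each station: (x − 87.2)² + (y + 27.5)² = 128.20²; (x − 107.3)² + (y − 125.8)² = 266.34²; (x − 47.0)² + (y − 26.8)² = 151.56².
Subtracting the A equation from the B and C equations removes the quadratic terms:
40.2 x + 306.6 y = -35522.92
-80.4 x + 108.6 y = -11968.04
Solving the 2×2 system: x ≈ -6.5, y ≈ -115.0 km.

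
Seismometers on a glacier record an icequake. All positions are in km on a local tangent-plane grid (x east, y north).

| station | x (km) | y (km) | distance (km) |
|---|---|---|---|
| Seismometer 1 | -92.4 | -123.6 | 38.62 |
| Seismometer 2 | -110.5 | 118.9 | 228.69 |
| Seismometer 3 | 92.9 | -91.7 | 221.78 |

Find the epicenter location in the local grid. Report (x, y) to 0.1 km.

Circle about each station: (x + 92.4)² + (y + 123.6)² = 38.62²; (x + 110.5)² + (y − 118.9)² = 228.69²; (x − 92.9)² + (y + 91.7)² = 221.78².
Subtracting pairs of circle equations eliminates x²+y² and gives linear equations (the radical axes):
-36.2 x + 485.0 y = -48274.87
370.6 x + 63.8 y = -54470.28
Solving the 2×2 system: x ≈ -128.2, y ≈ -109.1 km.

(-128.2, -109.1)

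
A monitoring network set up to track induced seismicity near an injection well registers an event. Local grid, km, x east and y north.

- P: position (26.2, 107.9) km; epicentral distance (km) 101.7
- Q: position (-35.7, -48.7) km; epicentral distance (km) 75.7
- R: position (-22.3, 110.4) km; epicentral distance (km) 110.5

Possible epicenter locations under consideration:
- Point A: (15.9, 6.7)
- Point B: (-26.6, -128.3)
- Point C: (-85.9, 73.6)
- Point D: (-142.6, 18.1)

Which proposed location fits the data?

Point A

For each candidate, compare |candidate − station| to the reported distance:
Point A: residuals P 0.0, Q 0.0, R 0.0 → max 0.0 km
Point B: residuals P 140.3, Q 4.4, R 128.2 → max 140.3 km
Point C: residuals P 15.5, Q 56.5, R 37.0 → max 56.5 km
Point D: residuals P 89.5, Q 50.4, R 41.1 → max 89.5 km
Only Point A has all residuals ≈ 0.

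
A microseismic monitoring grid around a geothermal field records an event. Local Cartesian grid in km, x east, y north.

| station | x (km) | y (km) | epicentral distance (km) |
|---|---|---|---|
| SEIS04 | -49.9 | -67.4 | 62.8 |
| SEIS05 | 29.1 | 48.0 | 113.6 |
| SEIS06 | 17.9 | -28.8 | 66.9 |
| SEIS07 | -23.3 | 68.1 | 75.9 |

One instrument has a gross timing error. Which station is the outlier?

Solve using three stations at a time. Using SEIS04, SEIS06, SEIS07 (subtract circle equations pairwise → linear system) gives (x, y) ≈ (-44.6, -4.8).
Distances from that point to each station vs reported:
  SEIS04: calculated 62.8 vs reported 62.8 → residual 0.0 km
  SEIS05: calculated 90.6 vs reported 113.6 → residual 23.0 km
  SEIS06: calculated 66.9 vs reported 66.9 → residual 0.0 km
  SEIS07: calculated 75.9 vs reported 75.9 → residual 0.0 km
SEIS04, SEIS06, SEIS07 are mutually consistent (residuals ≈ 0); SEIS05 is off by 23.0 km.

SEIS05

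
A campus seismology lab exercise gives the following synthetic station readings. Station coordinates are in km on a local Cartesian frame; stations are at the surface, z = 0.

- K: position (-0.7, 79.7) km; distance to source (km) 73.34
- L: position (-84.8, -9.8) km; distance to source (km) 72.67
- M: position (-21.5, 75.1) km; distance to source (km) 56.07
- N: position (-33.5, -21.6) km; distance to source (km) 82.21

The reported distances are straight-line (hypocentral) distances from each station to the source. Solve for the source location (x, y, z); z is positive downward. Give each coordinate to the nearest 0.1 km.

Each station gives a sphere (x−x_i)² + (y−y_i)² + z² = d_i² (stations at z=0).
Subtracting the K sphere from L and M: z² cancels, leaving linear equations in x and y:
-168.2 x − 179.0 y = 1032.33
-41.6 x − 9.2 y = 1984.59
Solving: x ≈ -58.611, y ≈ 49.308 km (keep extra digits for the depth step; rounded: -58.6, 49.3).
Then from the K sphere: z² = 73.34² − (x + 0.7)² − (y − 79.7)² with x = -58.611, y = 49.308, so z ≈ 33.187 ≈ 33.2 km.

x ≈ -58.6 km, y ≈ 49.3 km, depth ≈ 33.2 km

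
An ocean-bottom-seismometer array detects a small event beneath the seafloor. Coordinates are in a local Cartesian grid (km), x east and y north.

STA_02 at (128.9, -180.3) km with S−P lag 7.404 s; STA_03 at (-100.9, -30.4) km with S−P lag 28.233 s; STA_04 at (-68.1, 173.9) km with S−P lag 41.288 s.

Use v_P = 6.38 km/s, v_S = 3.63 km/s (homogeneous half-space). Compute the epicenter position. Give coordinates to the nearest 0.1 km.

Distance from S−P lag: d = Δt · v_P v_S / (v_P − v_S) = Δt · (6.38·3.63)/(6.38−3.63) ≈ 8.4216·Δt.
So d_STA_02 = 62.35, d_STA_03 = 237.77, d_STA_04 = 347.71 km.
Circle about each station: (x − 128.9)² + (y + 180.3)² = 62.35²; (x + 100.9)² + (y + 30.4)² = 237.77²; (x + 68.1)² + (y − 173.9)² = 347.71².
Subtracting the STA_02 equation from the STA_03 and STA_04 equations removes the quadratic terms:
-459.6 x + 299.8 y = -90665.38
-394.0 x + 708.4 y = -131259.20
Solving the 2×2 system: x ≈ 119.9, y ≈ -118.6 km.

(119.9, -118.6)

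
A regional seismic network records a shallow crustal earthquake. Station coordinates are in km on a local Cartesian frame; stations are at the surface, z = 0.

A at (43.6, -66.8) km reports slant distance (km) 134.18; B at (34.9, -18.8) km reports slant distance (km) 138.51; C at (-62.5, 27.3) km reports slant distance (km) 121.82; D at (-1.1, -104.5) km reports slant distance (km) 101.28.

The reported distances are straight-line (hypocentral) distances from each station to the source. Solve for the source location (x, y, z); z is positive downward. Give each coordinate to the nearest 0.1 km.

Each station gives a sphere (x−x_i)² + (y−y_i)² + z² = d_i² (stations at z=0).
Subtracting the A sphere from B and C: z² cancels, leaving linear equations in x and y:
-17.4 x + 96.0 y = -5972.50
-212.2 x + 188.2 y = 1452.50
Solving: x ≈ -73.902, y ≈ -75.608 km (keep extra digits for the depth step; rounded: -73.9, -75.6).
Then from the A sphere: z² = 134.18² − (x − 43.6)² − (y + 66.8)² with x = -73.902, y = -75.608, so z ≈ 64.187 ≈ 64.2 km.

x ≈ -73.9 km, y ≈ -75.6 km, depth ≈ 64.2 km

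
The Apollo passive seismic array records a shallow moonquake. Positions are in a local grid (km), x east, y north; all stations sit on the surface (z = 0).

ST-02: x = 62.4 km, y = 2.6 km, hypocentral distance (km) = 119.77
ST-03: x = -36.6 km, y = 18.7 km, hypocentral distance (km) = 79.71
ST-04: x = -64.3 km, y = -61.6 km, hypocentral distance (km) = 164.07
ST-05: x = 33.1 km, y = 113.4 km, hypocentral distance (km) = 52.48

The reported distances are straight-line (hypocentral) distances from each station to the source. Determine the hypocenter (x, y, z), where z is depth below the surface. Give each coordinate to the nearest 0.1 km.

(-13.9, 94.0, 13.0)

Each station gives a sphere (x−x_i)² + (y−y_i)² + z² = d_i² (stations at z=0).
Subtracting the ST-02 sphere from ST-03 and ST-04: z² cancels, leaving linear equations in x and y:
-198.0 x + 32.2 y = 5779.90
-253.4 x − 128.4 y = -8545.58
Solving: x ≈ -13.905, y ≈ 93.996 km (keep extra digits for the depth step; rounded: -13.9, 94.0).
Then from the ST-02 sphere: z² = 119.77² − (x − 62.4)² − (y − 2.6)² with x = -13.905, y = 93.996, so z ≈ 13.007 ≈ 13.0 km.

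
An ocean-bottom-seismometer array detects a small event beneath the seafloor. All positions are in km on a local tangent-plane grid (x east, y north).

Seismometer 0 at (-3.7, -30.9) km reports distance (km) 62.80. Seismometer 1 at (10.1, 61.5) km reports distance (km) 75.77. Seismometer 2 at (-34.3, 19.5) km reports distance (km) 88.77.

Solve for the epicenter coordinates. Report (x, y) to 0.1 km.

x ≈ 51.9 km, y ≈ -1.7 km

Circle about each station: (x + 3.7)² + (y + 30.9)² = 62.80²; (x − 10.1)² + (y − 61.5)² = 75.77²; (x + 34.3)² + (y − 19.5)² = 88.77².
Subtracting the Seismometer 0 equation from the Seismometer 1 and Seismometer 2 equations removes the quadratic terms:
27.6 x + 184.8 y = 1118.51
-61.2 x + 100.8 y = -3348.03
Solving the 2×2 system: x ≈ 51.9, y ≈ -1.7 km.
Check against Seismometer 0 (with the unrounded x, y): √((x + 3.7)²+(y + 30.9)²) = 62.81 ≈ 62.80 km. ✓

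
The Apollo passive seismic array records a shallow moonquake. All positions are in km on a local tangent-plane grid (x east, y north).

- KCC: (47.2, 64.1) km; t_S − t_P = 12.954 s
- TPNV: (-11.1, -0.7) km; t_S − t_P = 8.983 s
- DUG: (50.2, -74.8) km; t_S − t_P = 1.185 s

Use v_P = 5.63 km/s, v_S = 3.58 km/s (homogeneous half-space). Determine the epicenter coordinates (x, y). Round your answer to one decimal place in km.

Distance from S−P lag: d = Δt · v_P v_S / (v_P − v_S) = Δt · (5.63·3.58)/(5.63−3.58) ≈ 9.8319·Δt.
So d_KCC = 127.36, d_TPNV = 88.32, d_DUG = 11.65 km.
Circle about each station: (x − 47.2)² + (y − 64.1)² = 127.36²; (x + 11.1)² + (y + 0.7)² = 88.32²; (x − 50.2)² + (y + 74.8)² = 11.65².
Subtracting pairs of circle equations eliminates x²+y² and gives linear equations (the radical axes):
-116.6 x − 129.6 y = 2207.20
6.0 x − 277.8 y = 17863.28
Solving the 2×2 system: x ≈ 51.3, y ≈ -63.2 km.

(51.3, -63.2)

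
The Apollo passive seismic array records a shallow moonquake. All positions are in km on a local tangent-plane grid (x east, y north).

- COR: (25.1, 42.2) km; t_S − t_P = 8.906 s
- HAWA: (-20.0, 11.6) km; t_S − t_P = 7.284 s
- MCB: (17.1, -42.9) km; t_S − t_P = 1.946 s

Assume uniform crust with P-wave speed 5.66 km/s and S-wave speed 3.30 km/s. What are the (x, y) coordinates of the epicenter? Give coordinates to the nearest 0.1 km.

Distance from S−P lag: d = Δt · v_P v_S / (v_P − v_S) = Δt · (5.66·3.30)/(5.66−3.30) ≈ 7.9144·Δt.
So d_COR = 70.49, d_HAWA = 57.65, d_MCB = 15.40 km.
Circle about each station: (x − 25.1)² + (y − 42.2)² = 70.49²; (x + 20.0)² + (y − 11.6)² = 57.65²; (x − 17.1)² + (y + 42.9)² = 15.40².
Subtracting pairs of circle equations eliminates x²+y² and gives linear equations (the radical axes):
-90.2 x − 61.2 y = -230.97
-16.0 x − 170.2 y = 4453.65
Solving the 2×2 system: x ≈ 21.7, y ≈ -28.2 km.

(21.7, -28.2)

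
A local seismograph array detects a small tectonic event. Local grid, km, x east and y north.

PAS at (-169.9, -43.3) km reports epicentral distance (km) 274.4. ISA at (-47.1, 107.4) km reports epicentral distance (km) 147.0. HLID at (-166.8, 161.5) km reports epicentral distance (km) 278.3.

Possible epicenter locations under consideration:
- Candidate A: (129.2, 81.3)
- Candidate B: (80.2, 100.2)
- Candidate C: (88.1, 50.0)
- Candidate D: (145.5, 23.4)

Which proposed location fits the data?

Candidate C

For each candidate, compare |candidate − station| to the reported distance:
Candidate A: residuals PAS 49.6, ISA 31.2, HLID 28.4 → max 49.6 km
Candidate B: residuals PAS 13.9, ISA 19.5, HLID 23.8 → max 23.8 km
Candidate C: residuals PAS 0.0, ISA 0.1, HLID 0.1 → max 0.1 km
Candidate D: residuals PAS 48.0, ISA 63.1, HLID 63.2 → max 63.2 km
Only Candidate C has all residuals ≈ 0.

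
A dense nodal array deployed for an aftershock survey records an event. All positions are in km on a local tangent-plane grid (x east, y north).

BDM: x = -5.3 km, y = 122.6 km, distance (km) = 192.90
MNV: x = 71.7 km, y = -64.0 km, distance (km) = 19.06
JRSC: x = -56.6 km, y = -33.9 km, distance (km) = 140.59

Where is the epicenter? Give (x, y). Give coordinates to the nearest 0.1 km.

83.2 km east, -48.8 km north

Circle about each station: (x + 5.3)² + (y − 122.6)² = 192.90²; (x − 71.7)² + (y + 64.0)² = 19.06²; (x + 56.6)² + (y + 33.9)² = 140.59².
Subtracting the BDM equation from the MNV and JRSC equations removes the quadratic terms:
154.0 x − 373.2 y = 31025.17
-102.6 x − 313.0 y = 6738.78
Solving the 2×2 system: x ≈ 83.2, y ≈ -48.8 km.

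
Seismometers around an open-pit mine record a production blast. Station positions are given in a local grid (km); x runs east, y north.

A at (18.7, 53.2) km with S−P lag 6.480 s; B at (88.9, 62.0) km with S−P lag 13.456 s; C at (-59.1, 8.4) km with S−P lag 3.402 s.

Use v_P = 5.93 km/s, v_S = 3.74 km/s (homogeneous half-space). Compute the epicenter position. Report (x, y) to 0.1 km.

Distance from S−P lag: d = Δt · v_P v_S / (v_P − v_S) = Δt · (5.93·3.74)/(5.93−3.74) ≈ 10.1270·Δt.
So d_A = 65.62, d_B = 136.27, d_C = 34.45 km.
Circle about each station: (x − 18.7)² + (y − 53.2)² = 65.62²; (x − 88.9)² + (y − 62.0)² = 136.27²; (x + 59.1)² + (y − 8.4)² = 34.45².
Subtracting the A equation from the B and C equations removes the quadratic terms:
140.4 x + 17.6 y = -5696.25
-155.6 x − 89.6 y = 3502.62
Solving the 2×2 system: x ≈ -45.6, y ≈ 40.1 km.
Check against A (with the unrounded x, y): √((x − 18.7)²+(y − 53.2)²) = 65.62 ≈ 65.62 km. ✓

x ≈ -45.6 km, y ≈ 40.1 km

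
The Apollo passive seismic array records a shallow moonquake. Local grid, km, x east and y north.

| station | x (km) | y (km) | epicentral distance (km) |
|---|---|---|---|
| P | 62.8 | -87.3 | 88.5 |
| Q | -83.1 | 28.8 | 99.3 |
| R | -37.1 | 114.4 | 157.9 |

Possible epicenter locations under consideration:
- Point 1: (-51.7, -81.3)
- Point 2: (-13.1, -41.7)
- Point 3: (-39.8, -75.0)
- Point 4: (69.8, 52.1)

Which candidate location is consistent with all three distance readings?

For each candidate, compare |candidate − station| to the reported distance:
Point 1: residuals P 26.2, Q 15.2, R 38.3 → max 38.3 km
Point 2: residuals P 0.0, Q 0.0, R 0.0 → max 0.0 km
Point 3: residuals P 14.8, Q 13.2, R 31.5 → max 31.5 km
Point 4: residuals P 51.1, Q 55.4, R 34.2 → max 55.4 km
Only Point 2 has all residuals ≈ 0.

Point 2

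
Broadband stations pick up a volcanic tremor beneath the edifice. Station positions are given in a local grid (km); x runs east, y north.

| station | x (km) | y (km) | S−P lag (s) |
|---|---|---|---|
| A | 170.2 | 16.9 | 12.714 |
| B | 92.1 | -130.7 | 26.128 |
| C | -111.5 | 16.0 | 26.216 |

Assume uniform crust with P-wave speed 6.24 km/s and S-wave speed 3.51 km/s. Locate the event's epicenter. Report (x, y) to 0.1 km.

x ≈ 89.2 km, y ≈ 78.9 km

Distance from S−P lag: d = Δt · v_P v_S / (v_P − v_S) = Δt · (6.24·3.51)/(6.24−3.51) ≈ 8.0229·Δt.
So d_A = 102.00, d_B = 209.62, d_C = 210.33 km.
Circle about each station: (x − 170.2)² + (y − 16.9)² = 102.00²; (x − 92.1)² + (y + 130.7)² = 209.62²; (x + 111.5)² + (y − 16.0)² = 210.33².
Subtracting the A equation from the B and C equations removes the quadratic terms:
-156.2 x − 295.2 y = -37225.29
-563.4 x − 1.8 y = -50400.11
Solving the 2×2 system: x ≈ 89.2, y ≈ 78.9 km.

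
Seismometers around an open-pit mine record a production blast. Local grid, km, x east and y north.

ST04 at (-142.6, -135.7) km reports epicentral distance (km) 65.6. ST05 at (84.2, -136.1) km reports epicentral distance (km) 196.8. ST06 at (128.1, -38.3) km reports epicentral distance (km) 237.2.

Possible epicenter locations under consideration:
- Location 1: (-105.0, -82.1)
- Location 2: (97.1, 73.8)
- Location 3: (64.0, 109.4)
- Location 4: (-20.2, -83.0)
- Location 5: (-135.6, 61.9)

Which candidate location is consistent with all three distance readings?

Location 1

For each candidate, compare |candidate − station| to the reported distance:
Location 1: residuals ST04 0.1, ST05 0.0, ST06 0.0 → max 0.1 km
Location 2: residuals ST04 252.7, ST05 13.5, ST06 120.9 → max 252.7 km
Location 3: residuals ST04 255.0, ST05 49.5, ST06 76.2 → max 255.0 km
Location 4: residuals ST04 67.7, ST05 79.7, ST06 82.3 → max 82.3 km
Location 5: residuals ST04 132.1, ST05 99.0, ST06 44.9 → max 132.1 km
Only Location 1 has all residuals ≈ 0.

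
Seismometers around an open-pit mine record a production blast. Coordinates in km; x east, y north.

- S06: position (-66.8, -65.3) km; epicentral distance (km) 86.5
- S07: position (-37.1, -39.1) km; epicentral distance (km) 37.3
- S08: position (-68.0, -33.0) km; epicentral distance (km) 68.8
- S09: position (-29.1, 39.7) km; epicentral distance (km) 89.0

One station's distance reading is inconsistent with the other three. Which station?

S06

Solve using three stations at a time. Using S07, S08, S09 (subtract circle equations pairwise → linear system) gives (x, y) ≈ (-0.1, -44.5).
Distances from that point to each station vs reported:
  S06: calculated 69.8 vs reported 86.5 → residual 16.7 km
  S07: calculated 37.4 vs reported 37.3 → residual 0.1 km
  S08: calculated 68.8 vs reported 68.8 → residual 0.0 km
  S09: calculated 89.0 vs reported 89.0 → residual 0.0 km
S07, S08, S09 are mutually consistent (residuals ≈ 0); S06 is off by 16.7 km.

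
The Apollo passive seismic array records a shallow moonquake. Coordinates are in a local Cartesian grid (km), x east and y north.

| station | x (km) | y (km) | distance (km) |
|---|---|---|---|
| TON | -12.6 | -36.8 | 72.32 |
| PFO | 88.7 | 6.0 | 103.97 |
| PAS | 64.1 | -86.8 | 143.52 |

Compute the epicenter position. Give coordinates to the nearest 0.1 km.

Circle about each station: (x + 12.6)² + (y + 36.8)² = 72.32²; (x − 88.7)² + (y − 6.0)² = 103.97²; (x − 64.1)² + (y + 86.8)² = 143.52².
Subtracting the TON equation from the PFO and PAS equations removes the quadratic terms:
202.6 x + 85.6 y = 811.11
153.4 x − 100.0 y = -5237.76
Solving the 2×2 system: x ≈ -11.0, y ≈ 35.5 km.

-11.0 km east, 35.5 km north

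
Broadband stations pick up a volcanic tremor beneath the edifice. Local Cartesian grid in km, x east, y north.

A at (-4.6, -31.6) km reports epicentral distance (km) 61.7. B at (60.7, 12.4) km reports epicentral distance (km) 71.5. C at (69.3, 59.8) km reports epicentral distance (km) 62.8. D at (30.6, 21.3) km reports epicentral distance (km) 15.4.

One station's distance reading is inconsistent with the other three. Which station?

Solve using three stations at a time. Using A, C, D (subtract circle equations pairwise → linear system) gives (x, y) ≈ (15.8, 26.7).
Distances from that point to each station vs reported:
  A: calculated 61.8 vs reported 61.7 → residual 0.1 km
  B: calculated 47.1 vs reported 71.5 → residual 24.4 km
  C: calculated 62.9 vs reported 62.8 → residual 0.1 km
  D: calculated 15.7 vs reported 15.4 → residual 0.3 km
A, C, D are mutually consistent (residuals ≈ 0); B is off by 24.4 km.

B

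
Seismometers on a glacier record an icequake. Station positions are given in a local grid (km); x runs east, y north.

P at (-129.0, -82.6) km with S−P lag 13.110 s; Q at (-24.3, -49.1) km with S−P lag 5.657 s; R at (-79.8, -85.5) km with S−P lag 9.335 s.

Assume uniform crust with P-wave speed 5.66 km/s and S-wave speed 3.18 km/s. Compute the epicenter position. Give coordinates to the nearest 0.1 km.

(-55.4, -22.3)

Distance from S−P lag: d = Δt · v_P v_S / (v_P − v_S) = Δt · (5.66·3.18)/(5.66−3.18) ≈ 7.2576·Δt.
So d_P = 95.15, d_Q = 41.06, d_R = 67.75 km.
Circle about each station: (x + 129.0)² + (y + 82.6)² = 95.15²; (x + 24.3)² + (y + 49.1)² = 41.06²; (x + 79.8)² + (y + 85.5)² = 67.75².
Subtracting pairs of circle equations eliminates x²+y² and gives linear equations (the radical axes):
209.4 x + 67.0 y = -13094.86
98.4 x − 5.8 y = -5322.01
Solving the 2×2 system: x ≈ -55.4, y ≈ -22.3 km.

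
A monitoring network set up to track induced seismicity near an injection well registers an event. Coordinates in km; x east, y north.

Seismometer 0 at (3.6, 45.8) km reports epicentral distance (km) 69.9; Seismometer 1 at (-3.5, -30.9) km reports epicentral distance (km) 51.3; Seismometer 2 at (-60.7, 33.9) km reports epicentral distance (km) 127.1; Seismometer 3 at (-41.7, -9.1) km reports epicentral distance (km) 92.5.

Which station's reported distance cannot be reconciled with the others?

Solve using three stations at a time. Using Seismometer 1, Seismometer 2, Seismometer 3 (subtract circle equations pairwise → linear system) gives (x, y) ≈ (48.0, -32.1).
Distances from that point to each station vs reported:
  Seismometer 0: calculated 89.7 vs reported 69.9 → residual 19.8 km
  Seismometer 1: calculated 51.6 vs reported 51.3 → residual 0.3 km
  Seismometer 2: calculated 127.2 vs reported 127.1 → residual 0.1 km
  Seismometer 3: calculated 92.6 vs reported 92.5 → residual 0.1 km
Seismometer 1, Seismometer 2, Seismometer 3 are mutually consistent (residuals ≈ 0); Seismometer 0 is off by 19.8 km.

Seismometer 0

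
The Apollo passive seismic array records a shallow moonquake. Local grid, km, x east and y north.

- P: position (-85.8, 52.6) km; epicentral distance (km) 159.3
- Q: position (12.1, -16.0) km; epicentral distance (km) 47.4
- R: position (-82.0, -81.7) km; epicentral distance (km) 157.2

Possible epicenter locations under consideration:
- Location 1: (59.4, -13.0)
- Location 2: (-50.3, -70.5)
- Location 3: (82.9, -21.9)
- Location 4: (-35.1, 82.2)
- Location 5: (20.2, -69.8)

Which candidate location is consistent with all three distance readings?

Location 1

For each candidate, compare |candidate − station| to the reported distance:
Location 1: residuals P 0.0, Q 0.0, R 0.0 → max 0.0 km
Location 2: residuals P 31.2, Q 35.4, R 123.6 → max 123.6 km
Location 3: residuals P 25.1, Q 23.6, R 18.2 → max 25.1 km
Location 4: residuals P 100.6, Q 61.6, R 13.3 → max 100.6 km
Location 5: residuals P 2.6, Q 7.0, R 54.3 → max 54.3 km
Only Location 1 has all residuals ≈ 0.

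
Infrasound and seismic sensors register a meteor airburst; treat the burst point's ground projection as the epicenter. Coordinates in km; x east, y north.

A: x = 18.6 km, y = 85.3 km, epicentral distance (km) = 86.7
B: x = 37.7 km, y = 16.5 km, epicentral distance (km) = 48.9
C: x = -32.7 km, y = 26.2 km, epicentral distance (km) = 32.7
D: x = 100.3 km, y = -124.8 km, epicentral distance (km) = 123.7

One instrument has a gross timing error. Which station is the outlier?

D

Solve using three stations at a time. Using A, B, C (subtract circle equations pairwise → linear system) gives (x, y) ≈ (-9.4, 3.2).
Distances from that point to each station vs reported:
  A: calculated 86.7 vs reported 86.7 → residual 0.0 km
  B: calculated 48.9 vs reported 48.9 → residual 0.0 km
  C: calculated 32.7 vs reported 32.7 → residual 0.0 km
  D: calculated 168.6 vs reported 123.7 → residual 44.9 km
A, B, C are mutually consistent (residuals ≈ 0); D is off by 44.9 km.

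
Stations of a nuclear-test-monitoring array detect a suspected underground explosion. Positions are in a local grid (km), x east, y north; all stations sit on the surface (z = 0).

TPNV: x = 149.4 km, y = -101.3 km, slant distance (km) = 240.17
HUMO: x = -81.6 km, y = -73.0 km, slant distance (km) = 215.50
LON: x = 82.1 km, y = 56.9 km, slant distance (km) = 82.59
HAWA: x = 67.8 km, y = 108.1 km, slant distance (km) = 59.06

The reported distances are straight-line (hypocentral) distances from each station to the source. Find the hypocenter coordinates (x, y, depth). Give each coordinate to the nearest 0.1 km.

(32.9, 103.3, 47.4)

Each station gives a sphere (x−x_i)² + (y−y_i)² + z² = d_i² (stations at z=0).
Subtracting the TPNV sphere from HUMO and LON: z² cancels, leaving linear equations in x and y:
-462.0 x + 56.6 y = -9353.11
-134.6 x + 316.4 y = 28256.49
Solving: x ≈ 32.900, y ≈ 103.302 km (keep extra digits for the depth step; rounded: 32.9, 103.3).
Then from the TPNV sphere: z² = 240.17² − (x − 149.4)² − (y + 101.3)² with x = 32.900, y = 103.302, so z ≈ 47.407 ≈ 47.4 km.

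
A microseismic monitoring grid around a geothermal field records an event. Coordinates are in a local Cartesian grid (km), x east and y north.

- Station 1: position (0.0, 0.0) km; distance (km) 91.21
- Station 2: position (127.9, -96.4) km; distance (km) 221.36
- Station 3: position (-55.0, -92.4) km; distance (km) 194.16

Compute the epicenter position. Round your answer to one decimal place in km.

(9.6, 90.7)

Circle about each station: x² + y² = 91.21²; (x − 127.9)² + (y + 96.4)² = 221.36²; (x + 55.0)² + (y + 92.4)² = 194.16².
Subtracting pairs of circle equations eliminates x²+y² and gives linear equations (the radical axes):
255.8 x − 192.8 y = -15029.62
-110.0 x − 184.8 y = -17816.08
Solving the 2×2 system: x ≈ 9.6, y ≈ 90.7 km.
Check against Station 1 (with the unrounded x, y): √(x²+y²) = 91.20 ≈ 91.21 km. ✓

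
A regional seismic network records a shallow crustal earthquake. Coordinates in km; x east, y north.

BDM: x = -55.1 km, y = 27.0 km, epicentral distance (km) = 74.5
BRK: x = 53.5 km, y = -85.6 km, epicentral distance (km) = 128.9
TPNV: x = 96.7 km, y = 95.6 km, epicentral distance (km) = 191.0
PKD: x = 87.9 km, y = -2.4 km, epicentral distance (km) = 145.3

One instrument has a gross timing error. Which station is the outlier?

BDM

Solve using three stations at a time. Using BRK, TPNV, PKD (subtract circle equations pairwise → linear system) gives (x, y) ≈ (-56.4, -18.5).
Distances from that point to each station vs reported:
  BDM: calculated 45.5 vs reported 74.5 → residual 29.0 km
  BRK: calculated 128.8 vs reported 128.9 → residual 0.1 km
  TPNV: calculated 190.9 vs reported 191.0 → residual 0.1 km
  PKD: calculated 145.2 vs reported 145.3 → residual 0.1 km
BRK, TPNV, PKD are mutually consistent (residuals ≈ 0); BDM is off by 29.0 km.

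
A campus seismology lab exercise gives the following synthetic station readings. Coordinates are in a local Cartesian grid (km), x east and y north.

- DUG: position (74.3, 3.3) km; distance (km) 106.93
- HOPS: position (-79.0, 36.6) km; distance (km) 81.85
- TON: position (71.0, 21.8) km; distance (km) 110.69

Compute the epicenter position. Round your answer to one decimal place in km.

x ≈ -28.1 km, y ≈ -27.5 km

Circle about each station: (x − 74.3)² + (y − 3.3)² = 106.93²; (x + 79.0)² + (y − 36.6)² = 81.85²; (x − 71.0)² + (y − 21.8)² = 110.69².
Subtracting pairs of circle equations eliminates x²+y² and gives linear equations (the radical axes):
-306.6 x + 66.6 y = 6783.78
-6.6 x + 37.0 y = -833.39
Solving the 2×2 system: x ≈ -28.1, y ≈ -27.5 km.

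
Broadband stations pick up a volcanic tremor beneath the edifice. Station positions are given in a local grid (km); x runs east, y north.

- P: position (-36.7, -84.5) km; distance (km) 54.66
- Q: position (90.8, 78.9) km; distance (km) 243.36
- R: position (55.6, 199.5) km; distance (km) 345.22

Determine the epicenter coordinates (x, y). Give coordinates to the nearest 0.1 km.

x ≈ -21.5 km, y ≈ -137.0 km

Circle about each station: (x + 36.7)² + (y + 84.5)² = 54.66²; (x − 90.8)² + (y − 78.9)² = 243.36²; (x − 55.6)² + (y − 199.5)² = 345.22².
Subtracting the P equation from the Q and R equations removes the quadratic terms:
255.0 x + 326.8 y = -50253.66
184.6 x + 568.0 y = -81784.66
Solving the 2×2 system: x ≈ -21.5, y ≈ -137.0 km.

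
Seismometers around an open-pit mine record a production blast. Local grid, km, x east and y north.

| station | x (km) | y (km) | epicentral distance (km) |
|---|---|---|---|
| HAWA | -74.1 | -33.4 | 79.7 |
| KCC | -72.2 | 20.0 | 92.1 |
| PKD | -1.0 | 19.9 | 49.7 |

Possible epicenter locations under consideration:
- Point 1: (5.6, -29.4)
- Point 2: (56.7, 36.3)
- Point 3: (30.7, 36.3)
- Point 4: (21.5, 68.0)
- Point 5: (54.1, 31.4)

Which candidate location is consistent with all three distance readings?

Point 1

For each candidate, compare |candidate − station| to the reported distance:
Point 1: residuals HAWA 0.1, KCC 0.1, PKD 0.0 → max 0.1 km
Point 2: residuals HAWA 68.5, KCC 37.8, PKD 10.3 → max 68.5 km
Point 3: residuals HAWA 46.2, KCC 12.1, PKD 14.0 → max 46.2 km
Point 4: residuals HAWA 59.7, KCC 13.2, PKD 3.4 → max 59.7 km
Point 5: residuals HAWA 63.9, KCC 34.7, PKD 6.6 → max 63.9 km
Only Point 1 has all residuals ≈ 0.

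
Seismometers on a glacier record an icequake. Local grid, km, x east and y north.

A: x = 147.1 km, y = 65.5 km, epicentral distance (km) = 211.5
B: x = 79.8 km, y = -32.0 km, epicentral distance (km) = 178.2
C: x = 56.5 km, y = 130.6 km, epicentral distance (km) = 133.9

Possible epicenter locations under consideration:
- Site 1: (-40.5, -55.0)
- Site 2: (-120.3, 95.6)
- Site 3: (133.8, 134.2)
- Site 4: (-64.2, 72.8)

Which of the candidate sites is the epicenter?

For each candidate, compare |candidate − station| to the reported distance:
Site 1: residuals A 11.5, B 55.7, C 75.5 → max 75.5 km
Site 2: residuals A 57.6, B 59.1, C 46.3 → max 59.1 km
Site 3: residuals A 141.5, B 3.4, C 56.5 → max 141.5 km
Site 4: residuals A 0.1, B 0.1, C 0.1 → max 0.1 km
Only Site 4 has all residuals ≈ 0.

Site 4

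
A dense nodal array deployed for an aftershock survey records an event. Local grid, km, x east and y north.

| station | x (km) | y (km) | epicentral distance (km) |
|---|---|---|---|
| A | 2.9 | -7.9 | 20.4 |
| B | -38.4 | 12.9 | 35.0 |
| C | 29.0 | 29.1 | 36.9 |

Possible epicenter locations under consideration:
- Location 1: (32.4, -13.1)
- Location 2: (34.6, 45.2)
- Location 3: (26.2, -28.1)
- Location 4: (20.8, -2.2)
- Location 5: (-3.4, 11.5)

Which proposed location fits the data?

Location 5

For each candidate, compare |candidate − station| to the reported distance:
Location 1: residuals A 9.6, B 40.4, C 5.4 → max 40.4 km
Location 2: residuals A 41.4, B 44.8, C 19.9 → max 44.8 km
Location 3: residuals A 10.4, B 41.5, C 20.4 → max 41.5 km
Location 4: residuals A 1.6, B 26.1, C 4.5 → max 26.1 km
Location 5: residuals A 0.0, B 0.0, C 0.0 → max 0.0 km
Only Location 5 has all residuals ≈ 0.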